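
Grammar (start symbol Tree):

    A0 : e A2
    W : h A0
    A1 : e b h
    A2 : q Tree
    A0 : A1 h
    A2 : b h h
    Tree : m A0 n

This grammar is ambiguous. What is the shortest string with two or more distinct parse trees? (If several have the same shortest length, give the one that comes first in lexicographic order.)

length 6: m e b h h n has 2 parse trees

Two derivations of m e b h h n:
  Tree ⇒ m A0 n ⇒ m e A2 n ⇒ m e b h h n
  Tree ⇒ m A0 n ⇒ m A1 h n ⇒ m e b h h n

m e b h h n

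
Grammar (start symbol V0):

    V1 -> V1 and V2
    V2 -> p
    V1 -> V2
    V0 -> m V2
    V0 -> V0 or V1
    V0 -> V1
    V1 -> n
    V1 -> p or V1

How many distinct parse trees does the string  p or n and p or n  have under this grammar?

Parse trees for p or n and p or n:
  [V0 [V0 [V0 [V1 [V2 p]]] or [V1 [V1 n] and [V2 p]]] or [V1 n]]
  [V0 [V0 [V1 [V1 p or [V1 n]] and [V2 p]]] or [V1 n]]
  [V0 [V0 [V1 p or [V1 [V1 n] and [V2 p]]]] or [V1 n]]

3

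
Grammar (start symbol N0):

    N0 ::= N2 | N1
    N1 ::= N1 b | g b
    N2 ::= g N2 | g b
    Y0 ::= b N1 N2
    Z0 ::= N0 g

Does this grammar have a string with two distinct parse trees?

Ambiguous

Witness: g b

Derivation 1: N0 ⇒ N2 ⇒ g b
Derivation 2: N0 ⇒ N1 ⇒ g b

Two distinct leftmost derivations for the same string.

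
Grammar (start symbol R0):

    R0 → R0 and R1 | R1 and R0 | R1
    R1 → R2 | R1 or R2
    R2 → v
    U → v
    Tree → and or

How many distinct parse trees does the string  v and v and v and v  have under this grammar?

8

Parse trees for v and v and v and v:
  [R0 [R0 [R0 [R0 [R1 [R2 v]]] and [R1 [R2 v]]] and [R1 [R2 v]]] and [R1 [R2 v]]]
  [R0 [R0 [R0 [R1 [R2 v]] and [R0 [R1 [R2 v]]]] and [R1 [R2 v]]] and [R1 [R2 v]]]
  [R0 [R0 [R1 [R2 v]] and [R0 [R0 [R1 [R2 v]]] and [R1 [R2 v]]]] and [R1 [R2 v]]]
  [R0 [R0 [R1 [R2 v]] and [R0 [R1 [R2 v]] and [R0 [R1 [R2 v]]]]] and [R1 [R2 v]]]
  [R0 [R1 [R2 v]] and [R0 [R0 [R0 [R1 [R2 v]]] and [R1 [R2 v]]] and [R1 [R2 v]]]]
  [R0 [R1 [R2 v]] and [R0 [R0 [R1 [R2 v]] and [R0 [R1 [R2 v]]]] and [R1 [R2 v]]]]
  [R0 [R1 [R2 v]] and [R0 [R1 [R2 v]] and [R0 [R0 [R1 [R2 v]]] and [R1 [R2 v]]]]]
  [R0 [R1 [R2 v]] and [R0 [R1 [R2 v]] and [R0 [R1 [R2 v]] and [R0 [R1 [R2 v]]]]]]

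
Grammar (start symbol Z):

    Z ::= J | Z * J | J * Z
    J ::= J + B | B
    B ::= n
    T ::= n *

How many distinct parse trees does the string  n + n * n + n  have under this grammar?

2

Parse trees for n + n * n + n:
  [Z [Z [J [J [B n]] + [B n]]] * [J [J [B n]] + [B n]]]
  [Z [J [J [B n]] + [B n]] * [Z [J [J [B n]] + [B n]]]]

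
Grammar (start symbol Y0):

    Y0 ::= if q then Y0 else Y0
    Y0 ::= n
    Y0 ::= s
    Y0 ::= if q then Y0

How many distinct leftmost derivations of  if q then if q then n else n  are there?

2

Parse trees for if q then if q then n else n:
  [Y0 if q then [Y0 if q then [Y0 n]] else [Y0 n]]
  [Y0 if q then [Y0 if q then [Y0 n] else [Y0 n]]]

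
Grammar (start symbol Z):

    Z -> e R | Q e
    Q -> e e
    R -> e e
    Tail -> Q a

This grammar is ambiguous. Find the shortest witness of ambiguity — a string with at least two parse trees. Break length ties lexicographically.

length 3: e e e has 2 parse trees

Two derivations of e e e:
  Z ⇒ e R ⇒ e e e
  Z ⇒ Q e ⇒ e e e

e e e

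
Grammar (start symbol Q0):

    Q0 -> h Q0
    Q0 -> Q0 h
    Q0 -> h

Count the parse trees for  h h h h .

Parse trees for h h h h:
  [Q0 h [Q0 h [Q0 h [Q0 h]]]]
  [Q0 h [Q0 h [Q0 [Q0 h] h]]]
  [Q0 h [Q0 [Q0 h [Q0 h]] h]]
  [Q0 h [Q0 [Q0 [Q0 h] h] h]]
  [Q0 [Q0 h [Q0 h [Q0 h]]] h]
  [Q0 [Q0 h [Q0 [Q0 h] h]] h]
  [Q0 [Q0 [Q0 h [Q0 h]] h] h]
  [Q0 [Q0 [Q0 [Q0 h] h] h] h]

8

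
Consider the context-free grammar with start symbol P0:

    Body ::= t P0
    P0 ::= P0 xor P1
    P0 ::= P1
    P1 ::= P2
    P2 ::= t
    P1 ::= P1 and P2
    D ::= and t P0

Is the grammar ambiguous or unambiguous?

(D, Body are unreachable from P0, so their rules don't affect L(P0).) The grammar is stratified — P0 handles 'xor' (left-recursive), P1 handles 'and', P2 atoms. Each operator has a fixed associativity and precedence level, so every string has one parse.

Unambiguous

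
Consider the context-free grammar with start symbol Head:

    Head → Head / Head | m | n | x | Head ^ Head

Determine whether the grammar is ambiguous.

Witness: m / m / m

Derivation 1: Head ⇒ Head / Head ⇒ Head / Head / Head ⇒ m / Head / Head ⇒ m / m / Head ⇒ m / m / m
Derivation 2: Head ⇒ Head / Head ⇒ m / Head ⇒ m / Head / Head ⇒ m / m / Head ⇒ m / m / m

Two distinct leftmost derivations for the same string.

Ambiguous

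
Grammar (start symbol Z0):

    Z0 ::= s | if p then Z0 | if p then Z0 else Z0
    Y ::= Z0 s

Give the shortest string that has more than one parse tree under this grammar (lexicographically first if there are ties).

if p then if p then s else s

length 1: no string has ≥2 trees
length 4: no string has ≥2 trees
length 6: no string has ≥2 trees
length 7: no string has ≥2 trees
length 9: if p then if p then s else s has 2 parse trees

Two derivations of if p then if p then s else s:
  Z0 ⇒ if p then Z0 ⇒ if p then if p then Z0 else Z0 ⇒ if p then if p then s else Z0 ⇒ if p then if p then s else s
  Z0 ⇒ if p then Z0 else Z0 ⇒ if p then if p then Z0 else Z0 ⇒ if p then if p then s else Z0 ⇒ if p then if p then s else s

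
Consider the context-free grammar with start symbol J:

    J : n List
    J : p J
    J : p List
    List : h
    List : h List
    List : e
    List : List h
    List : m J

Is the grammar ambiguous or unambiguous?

Ambiguous

Witness: n h h

Derivation 1: J ⇒ n List ⇒ n h List ⇒ n h h
Derivation 2: J ⇒ n List ⇒ n List h ⇒ n h h

Two distinct leftmost derivations for the same string.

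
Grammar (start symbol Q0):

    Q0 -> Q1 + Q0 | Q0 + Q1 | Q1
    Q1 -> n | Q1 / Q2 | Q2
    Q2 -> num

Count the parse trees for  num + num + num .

Parse trees for num + num + num:
  [Q0 [Q1 [Q2 num]] + [Q0 [Q1 [Q2 num]] + [Q0 [Q1 [Q2 num]]]]]
  [Q0 [Q1 [Q2 num]] + [Q0 [Q0 [Q1 [Q2 num]]] + [Q1 [Q2 num]]]]
  [Q0 [Q0 [Q1 [Q2 num]] + [Q0 [Q1 [Q2 num]]]] + [Q1 [Q2 num]]]
  [Q0 [Q0 [Q0 [Q1 [Q2 num]]] + [Q1 [Q2 num]]] + [Q1 [Q2 num]]]

4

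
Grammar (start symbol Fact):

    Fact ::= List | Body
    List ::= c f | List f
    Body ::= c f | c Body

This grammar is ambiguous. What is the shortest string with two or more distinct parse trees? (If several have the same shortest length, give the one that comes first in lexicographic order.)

c f

length 2: c f has 2 parse trees

Two derivations of c f:
  Fact ⇒ List ⇒ c f
  Fact ⇒ Body ⇒ c f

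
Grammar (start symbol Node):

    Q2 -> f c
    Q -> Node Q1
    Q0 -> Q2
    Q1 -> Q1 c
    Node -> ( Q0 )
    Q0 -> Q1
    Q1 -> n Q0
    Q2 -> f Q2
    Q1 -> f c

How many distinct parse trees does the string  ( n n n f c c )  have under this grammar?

Parse trees for ( n n n f c c ):
  [Node ( [Q0 [Q1 [Q1 n [Q0 [Q1 n [Q0 [Q1 n [Q0 [Q2 f c]]]]]]] c]] )]
  [Node ( [Q0 [Q1 [Q1 n [Q0 [Q1 n [Q0 [Q1 n [Q0 [Q1 f c]]]]]]] c]] )]
  [Node ( [Q0 [Q1 n [Q0 [Q1 [Q1 n [Q0 [Q1 n [Q0 [Q2 f c]]]]] c]]]] )]
  [Node ( [Q0 [Q1 n [Q0 [Q1 [Q1 n [Q0 [Q1 n [Q0 [Q1 f c]]]]] c]]]] )]
  [Node ( [Q0 [Q1 n [Q0 [Q1 n [Q0 [Q1 [Q1 n [Q0 [Q2 f c]]] c]]]]]] )]
  [Node ( [Q0 [Q1 n [Q0 [Q1 n [Q0 [Q1 [Q1 n [Q0 [Q1 f c]]] c]]]]]] )]
  [Node ( [Q0 [Q1 n [Q0 [Q1 n [Q0 [Q1 n [Q0 [Q1 [Q1 f c] c]]]]]]]] )]

7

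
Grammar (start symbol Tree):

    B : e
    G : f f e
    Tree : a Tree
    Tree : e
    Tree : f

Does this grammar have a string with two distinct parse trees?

Only Tree is reachable from Tree; ignoring the rest: Restricted to the reachable nonterminals, every rule has the form A → t or A → t B, and no two rules for the same A share a first terminal. The grammar encodes a DFA — one run per string.

Unambiguous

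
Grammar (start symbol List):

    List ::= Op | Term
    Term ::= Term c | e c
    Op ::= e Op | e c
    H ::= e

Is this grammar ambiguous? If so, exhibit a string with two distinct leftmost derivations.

Witness: e c

Derivation 1: List ⇒ Op ⇒ e c
Derivation 2: List ⇒ Term ⇒ e c

Two distinct leftmost derivations for the same string.

Ambiguous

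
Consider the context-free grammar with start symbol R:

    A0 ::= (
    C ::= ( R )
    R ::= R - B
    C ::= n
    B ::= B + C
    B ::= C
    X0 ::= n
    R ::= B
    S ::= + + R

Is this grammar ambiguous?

Unambiguous

Only R, B, C are reachable from R; ignoring the rest: The grammar is stratified — R handles '-' (left-recursive), B handles '+', C atoms. Each operator has a fixed associativity and precedence level, so every string has one parse.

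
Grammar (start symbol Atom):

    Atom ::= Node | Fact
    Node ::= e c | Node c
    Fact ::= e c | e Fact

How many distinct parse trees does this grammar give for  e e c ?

1

Parse trees for e e c:
  [Atom [Fact e [Fact e c]]]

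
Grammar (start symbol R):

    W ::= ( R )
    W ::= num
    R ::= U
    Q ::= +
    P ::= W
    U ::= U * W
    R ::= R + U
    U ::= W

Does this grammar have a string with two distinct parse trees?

Unambiguous

Only R, U, W are reachable from R; ignoring the rest: R → R + U | U  ;  U → U * W | W  — a left-associative chain with W at the bottom. Each string factors uniquely by precedence.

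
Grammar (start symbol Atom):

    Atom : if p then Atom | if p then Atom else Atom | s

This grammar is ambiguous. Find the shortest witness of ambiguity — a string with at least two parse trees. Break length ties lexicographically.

length 1: no string has ≥2 trees
length 4: no string has ≥2 trees
length 6: no string has ≥2 trees
length 7: no string has ≥2 trees
length 9: if p then if p then s else s has 2 parse trees

Two derivations of if p then if p then s else s:
  Atom ⇒ if p then Atom ⇒ if p then if p then Atom else Atom ⇒ if p then if p then s else Atom ⇒ if p then if p then s else s
  Atom ⇒ if p then Atom else Atom ⇒ if p then if p then Atom else Atom ⇒ if p then if p then s else Atom ⇒ if p then if p then s else s

if p then if p then s else s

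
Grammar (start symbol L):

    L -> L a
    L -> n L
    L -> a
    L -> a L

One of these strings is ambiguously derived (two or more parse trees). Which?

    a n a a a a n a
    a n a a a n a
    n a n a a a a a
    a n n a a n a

n a n a a a a a

a n a a a a n a: 1 tree
a n a a a n a: 1 tree
n a n a a a a a: 99 trees
a n n a a n a: 1 tree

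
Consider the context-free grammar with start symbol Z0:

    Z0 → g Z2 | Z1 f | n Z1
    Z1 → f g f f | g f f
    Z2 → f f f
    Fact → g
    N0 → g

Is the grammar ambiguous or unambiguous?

Witness: g f f f

Derivation 1: Z0 ⇒ g Z2 ⇒ g f f f
Derivation 2: Z0 ⇒ Z1 f ⇒ g f f f

Two distinct leftmost derivations for the same string.

Ambiguous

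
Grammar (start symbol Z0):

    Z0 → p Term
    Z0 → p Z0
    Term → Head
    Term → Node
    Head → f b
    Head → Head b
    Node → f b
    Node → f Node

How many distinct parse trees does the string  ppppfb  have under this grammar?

Parse trees for ppppfb:
  [Z0 p [Z0 p [Z0 p [Z0 p [Term [Head f b]]]]]]
  [Z0 p [Z0 p [Z0 p [Z0 p [Term [Node f b]]]]]]

2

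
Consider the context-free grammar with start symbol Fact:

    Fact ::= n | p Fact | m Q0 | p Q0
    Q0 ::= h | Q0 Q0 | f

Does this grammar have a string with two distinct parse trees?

Witness: m f f f

Derivation 1: Fact ⇒ m Q0 ⇒ m Q0 Q0 ⇒ m Q0 Q0 Q0 ⇒ m f Q0 Q0 ⇒ m f f Q0 ⇒ m f f f
Derivation 2: Fact ⇒ m Q0 ⇒ m Q0 Q0 ⇒ m f Q0 ⇒ m f Q0 Q0 ⇒ m f f Q0 ⇒ m f f f

Two distinct leftmost derivations for the same string.

Ambiguous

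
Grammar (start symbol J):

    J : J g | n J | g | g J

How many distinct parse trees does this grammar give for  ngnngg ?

Parse trees for ngnngg:
  [J [J n [J g [J n [J n [J g]]]]] g]
  [J n [J [J g [J n [J n [J g]]]] g]]
  [J n [J g [J [J n [J n [J g]]] g]]]
  [J n [J g [J n [J [J n [J g]] g]]]]
  [J n [J g [J n [J n [J [J g] g]]]]]
  [J n [J g [J n [J n [J g [J g]]]]]]

6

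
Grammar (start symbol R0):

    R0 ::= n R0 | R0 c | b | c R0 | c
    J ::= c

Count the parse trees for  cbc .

Parse trees for cbc:
  [R0 [R0 c [R0 b]] c]
  [R0 c [R0 [R0 b] c]]

2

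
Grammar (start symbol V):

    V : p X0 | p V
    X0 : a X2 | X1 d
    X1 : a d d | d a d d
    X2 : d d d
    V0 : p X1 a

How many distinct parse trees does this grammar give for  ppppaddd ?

Parse trees for ppppaddd:
  [V p [V p [V p [V p [X0 a [X2 d d d]]]]]]
  [V p [V p [V p [V p [X0 [X1 a d d] d]]]]]

2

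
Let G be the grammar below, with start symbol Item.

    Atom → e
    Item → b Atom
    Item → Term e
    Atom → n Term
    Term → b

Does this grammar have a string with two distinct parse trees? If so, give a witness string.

Ambiguous

Witness: b e

Derivation 1: Item ⇒ b Atom ⇒ b e
Derivation 2: Item ⇒ Term e ⇒ b e

Two distinct leftmost derivations for the same string.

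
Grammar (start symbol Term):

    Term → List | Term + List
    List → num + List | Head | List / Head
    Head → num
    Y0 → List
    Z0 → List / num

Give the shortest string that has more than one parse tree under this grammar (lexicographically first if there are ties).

num + num

length 1: no string has ≥2 trees
length 3: num + num has 2 parse trees

Two derivations of num + num:
  Term ⇒ List ⇒ num + List ⇒ num + Head ⇒ num + num
  Term ⇒ Term + List ⇒ List + List ⇒ Head + List ⇒ num + List ⇒ num + Head ⇒ num + num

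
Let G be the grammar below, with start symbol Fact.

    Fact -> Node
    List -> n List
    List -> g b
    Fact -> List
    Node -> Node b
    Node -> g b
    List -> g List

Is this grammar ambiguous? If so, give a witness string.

Witness: g b

Derivation 1: Fact ⇒ Node ⇒ g b
Derivation 2: Fact ⇒ List ⇒ g b

Two distinct leftmost derivations for the same string.

Ambiguous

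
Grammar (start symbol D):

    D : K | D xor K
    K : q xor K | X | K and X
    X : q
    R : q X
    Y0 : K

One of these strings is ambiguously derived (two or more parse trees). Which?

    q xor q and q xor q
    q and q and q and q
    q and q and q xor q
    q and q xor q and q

q xor q and q xor q: 3 trees
q and q and q and q: 1 tree
q and q and q xor q: 1 tree
q and q xor q and q: 1 tree

q xor q and q xor q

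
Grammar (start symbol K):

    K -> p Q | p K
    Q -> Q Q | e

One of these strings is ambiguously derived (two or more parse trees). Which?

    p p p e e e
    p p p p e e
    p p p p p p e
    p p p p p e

p p p e e e

p p p e e e: 2 trees
p p p p e e: 1 tree
p p p p p p e: 1 tree
p p p p p e: 1 tree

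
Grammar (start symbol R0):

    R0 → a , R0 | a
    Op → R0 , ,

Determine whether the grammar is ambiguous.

Unambiguous

Only R0 is reachable from R0; ignoring the rest: The reachable grammar is A → atom sep A | atom. Each atom is followed by either the separator (recurse) or end-of-string (stop) — no choice point.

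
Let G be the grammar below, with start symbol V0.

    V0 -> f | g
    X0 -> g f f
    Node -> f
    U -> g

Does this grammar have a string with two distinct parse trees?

Unambiguous

Only V0 is reachable from V0; ignoring the rest: The reachable rules are right-linear with at most one rule per (nonterminal, next-terminal) pair. Each input token forces the next rule, so parsing is deterministic.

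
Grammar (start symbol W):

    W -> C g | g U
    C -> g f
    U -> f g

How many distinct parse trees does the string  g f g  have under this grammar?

2

Parse trees for g f g:
  [W [C g f] g]
  [W g [U f g]]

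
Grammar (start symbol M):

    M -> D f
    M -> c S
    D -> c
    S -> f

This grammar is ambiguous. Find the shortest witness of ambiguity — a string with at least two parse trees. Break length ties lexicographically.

length 2: c f has 2 parse trees

Two derivations of c f:
  M ⇒ D f ⇒ c f
  M ⇒ c S ⇒ c f

c f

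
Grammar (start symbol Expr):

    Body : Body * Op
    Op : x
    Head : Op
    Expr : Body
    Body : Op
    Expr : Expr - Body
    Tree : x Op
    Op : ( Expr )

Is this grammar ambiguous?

Unambiguous

Only Expr, Body, Op are reachable from Expr; ignoring the rest: Expr → Expr - Body | Body  ;  Body → Body * Op | Op  — a left-associative chain with Op at the bottom. Each string factors uniquely by precedence.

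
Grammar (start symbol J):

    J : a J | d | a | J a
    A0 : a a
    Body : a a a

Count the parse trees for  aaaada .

5

Parse trees for aaaada:
  [J a [J a [J a [J a [J [J d] a]]]]]
  [J a [J a [J a [J [J a [J d]] a]]]]
  [J a [J a [J [J a [J a [J d]]] a]]]
  [J a [J [J a [J a [J a [J d]]]] a]]
  [J [J a [J a [J a [J a [J d]]]]] a]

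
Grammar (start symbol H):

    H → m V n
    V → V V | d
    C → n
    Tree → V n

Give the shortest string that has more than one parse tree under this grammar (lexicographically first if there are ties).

length 3: no string has ≥2 trees
length 4: no string has ≥2 trees
length 5: m d d d n has 2 parse trees

Two derivations of m d d d n:
  H ⇒ m V n ⇒ m V V n ⇒ m V V V n ⇒ m d V V n ⇒ m d d V n ⇒ m d d d n
  H ⇒ m V n ⇒ m V V n ⇒ m d V n ⇒ m d V V n ⇒ m d d V n ⇒ m d d d n

m d d d n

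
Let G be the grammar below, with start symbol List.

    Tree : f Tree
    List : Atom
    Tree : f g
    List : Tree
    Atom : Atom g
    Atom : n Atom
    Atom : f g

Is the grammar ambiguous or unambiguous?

Ambiguous

Witness: f g

Derivation 1: List ⇒ Atom ⇒ f g
Derivation 2: List ⇒ Tree ⇒ f g

Two distinct leftmost derivations for the same string.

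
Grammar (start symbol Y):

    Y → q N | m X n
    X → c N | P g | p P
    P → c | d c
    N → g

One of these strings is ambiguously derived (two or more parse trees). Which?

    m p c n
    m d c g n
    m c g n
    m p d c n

m c g n

m p c n: 1 tree
m d c g n: 1 tree
m c g n: 2 trees
m p d c n: 1 tree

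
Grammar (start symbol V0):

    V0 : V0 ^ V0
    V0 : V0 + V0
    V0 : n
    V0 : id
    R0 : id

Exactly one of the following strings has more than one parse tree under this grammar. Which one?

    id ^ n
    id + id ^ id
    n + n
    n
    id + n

id ^ n: 1 tree
id + id ^ id: 2 trees
n + n: 1 tree
n: 1 tree
id + n: 1 tree

id + id ^ id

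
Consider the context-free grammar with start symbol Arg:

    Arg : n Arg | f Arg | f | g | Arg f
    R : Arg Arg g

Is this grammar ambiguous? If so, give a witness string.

Ambiguous

Witness: f f

Derivation 1: Arg ⇒ f Arg ⇒ f f
Derivation 2: Arg ⇒ Arg f ⇒ f f

Two distinct leftmost derivations for the same string.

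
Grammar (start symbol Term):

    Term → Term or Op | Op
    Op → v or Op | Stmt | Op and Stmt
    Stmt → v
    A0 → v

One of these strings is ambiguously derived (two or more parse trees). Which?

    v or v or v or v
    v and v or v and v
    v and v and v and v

v or v or v or v

v or v or v or v: 8 trees
v and v or v and v: 1 tree
v and v and v and v: 1 tree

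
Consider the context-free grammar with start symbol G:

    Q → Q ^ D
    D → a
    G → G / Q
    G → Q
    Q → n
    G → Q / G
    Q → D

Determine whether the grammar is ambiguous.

Ambiguous

Witness: a / a

Derivation 1: G ⇒ G / Q ⇒ Q / Q ⇒ D / Q ⇒ a / Q ⇒ a / D ⇒ a / a
Derivation 2: G ⇒ Q / G ⇒ D / G ⇒ a / G ⇒ a / Q ⇒ a / D ⇒ a / a

Two distinct leftmost derivations for the same string.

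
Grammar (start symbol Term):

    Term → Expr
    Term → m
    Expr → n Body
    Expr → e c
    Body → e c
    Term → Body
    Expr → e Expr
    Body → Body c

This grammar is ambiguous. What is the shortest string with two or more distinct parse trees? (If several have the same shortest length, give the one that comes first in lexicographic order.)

e c

length 1: no string has ≥2 trees
length 2: e c has 2 parse trees

Two derivations of e c:
  Term ⇒ Expr ⇒ e c
  Term ⇒ Body ⇒ e c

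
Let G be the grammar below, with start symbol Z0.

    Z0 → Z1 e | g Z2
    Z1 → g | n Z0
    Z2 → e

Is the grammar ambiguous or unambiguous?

Ambiguous

Witness: g e

Derivation 1: Z0 ⇒ Z1 e ⇒ g e
Derivation 2: Z0 ⇒ g Z2 ⇒ g e

Two distinct leftmost derivations for the same string.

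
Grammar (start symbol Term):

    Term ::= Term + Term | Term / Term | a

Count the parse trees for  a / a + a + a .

5

Parse trees for a / a + a + a:
  [Term [Term [Term a] / [Term a]] + [Term [Term a] + [Term a]]]
  [Term [Term [Term [Term a] / [Term a]] + [Term a]] + [Term a]]
  [Term [Term [Term a] / [Term [Term a] + [Term a]]] + [Term a]]
  [Term [Term a] / [Term [Term a] + [Term [Term a] + [Term a]]]]
  [Term [Term a] / [Term [Term [Term a] + [Term a]] + [Term a]]]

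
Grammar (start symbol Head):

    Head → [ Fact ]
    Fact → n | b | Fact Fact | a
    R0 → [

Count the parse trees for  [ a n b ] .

2

Parse trees for [ a n b ]:
  [Head [ [Fact [Fact a] [Fact [Fact n] [Fact b]]] ]]
  [Head [ [Fact [Fact [Fact a] [Fact n]] [Fact b]] ]]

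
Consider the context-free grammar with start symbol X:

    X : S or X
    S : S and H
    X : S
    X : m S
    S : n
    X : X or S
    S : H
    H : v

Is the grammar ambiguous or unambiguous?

Witness: n or n

Derivation 1: X ⇒ S or X ⇒ n or X ⇒ n or S ⇒ n or n
Derivation 2: X ⇒ X or S ⇒ S or S ⇒ n or S ⇒ n or n

Two distinct leftmost derivations for the same string.

Ambiguous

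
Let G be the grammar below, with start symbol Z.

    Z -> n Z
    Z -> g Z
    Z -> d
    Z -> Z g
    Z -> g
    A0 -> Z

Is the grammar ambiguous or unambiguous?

Witness: g g

Derivation 1: Z ⇒ g Z ⇒ g g
Derivation 2: Z ⇒ Z g ⇒ g g

Two distinct leftmost derivations for the same string.

Ambiguous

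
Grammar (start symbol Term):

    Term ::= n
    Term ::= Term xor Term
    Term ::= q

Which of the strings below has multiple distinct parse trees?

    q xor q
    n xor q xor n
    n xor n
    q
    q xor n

q xor q: 1 tree
n xor q xor n: 2 trees
n xor n: 1 tree
q: 1 tree
q xor n: 1 tree

n xor q xor n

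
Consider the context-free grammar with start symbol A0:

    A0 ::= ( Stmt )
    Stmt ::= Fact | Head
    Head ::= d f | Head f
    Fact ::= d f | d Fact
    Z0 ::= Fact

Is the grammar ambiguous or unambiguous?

Witness: ( d f )

Derivation 1: A0 ⇒ ( Stmt ) ⇒ ( Fact ) ⇒ ( d f )
Derivation 2: A0 ⇒ ( Stmt ) ⇒ ( Head ) ⇒ ( d f )

Two distinct leftmost derivations for the same string.

Ambiguous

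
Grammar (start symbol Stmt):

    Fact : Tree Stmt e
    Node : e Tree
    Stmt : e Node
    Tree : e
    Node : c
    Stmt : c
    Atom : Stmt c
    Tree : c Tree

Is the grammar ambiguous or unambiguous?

(Fact, Atom are unreachable from Stmt, so their rules don't affect L(Stmt).) The reachable rules are right-linear with at most one rule per (nonterminal, next-terminal) pair. Each input token forces the next rule, so parsing is deterministic.

Unambiguous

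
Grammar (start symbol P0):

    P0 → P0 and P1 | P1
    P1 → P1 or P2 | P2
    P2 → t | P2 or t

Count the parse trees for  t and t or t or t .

4

Parse trees for t and t or t or t:
  [P0 [P0 [P1 [P2 t]]] and [P1 [P1 [P2 t]] or [P2 [P2 t] or t]]]
  [P0 [P0 [P1 [P2 t]]] and [P1 [P1 [P1 [P2 t]] or [P2 t]] or [P2 t]]]
  [P0 [P0 [P1 [P2 t]]] and [P1 [P1 [P2 [P2 t] or t]] or [P2 t]]]
  [P0 [P0 [P1 [P2 t]]] and [P1 [P2 [P2 [P2 t] or t] or t]]]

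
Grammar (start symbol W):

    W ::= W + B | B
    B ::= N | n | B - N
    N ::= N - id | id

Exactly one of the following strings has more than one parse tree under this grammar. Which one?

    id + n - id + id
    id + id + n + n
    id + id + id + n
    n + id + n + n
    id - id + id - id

id - id + id - id

id + n - id + id: 1 tree
id + id + n + n: 1 tree
id + id + id + n: 1 tree
n + id + n + n: 1 tree
id - id + id - id: 4 trees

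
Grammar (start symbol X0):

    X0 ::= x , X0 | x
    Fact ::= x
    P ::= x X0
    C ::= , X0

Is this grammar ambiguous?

Unambiguous

(Fact, P, C are unreachable from X0, so their rules don't affect L(X0).) Right-recursive list with a separator: after each atom, whether the separator follows determines the rule. One parse per string.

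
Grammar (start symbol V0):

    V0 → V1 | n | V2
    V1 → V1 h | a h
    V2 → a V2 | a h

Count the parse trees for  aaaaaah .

1

Parse trees for aaaaaah:
  [V0 [V2 a [V2 a [V2 a [V2 a [V2 a [V2 a h]]]]]]]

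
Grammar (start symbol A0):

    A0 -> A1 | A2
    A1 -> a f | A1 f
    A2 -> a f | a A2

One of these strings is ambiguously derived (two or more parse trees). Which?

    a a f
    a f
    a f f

a a f: 1 tree
a f: 2 trees
a f f: 1 tree

a f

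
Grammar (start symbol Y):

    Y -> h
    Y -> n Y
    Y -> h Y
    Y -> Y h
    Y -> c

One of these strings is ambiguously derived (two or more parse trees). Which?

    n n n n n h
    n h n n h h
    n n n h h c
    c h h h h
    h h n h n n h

n n n n n h: 1 tree
n h n n h h: 6 trees
n n n h h c: 1 tree
c h h h h: 1 tree
h h n h n n h: 1 tree

n h n n h h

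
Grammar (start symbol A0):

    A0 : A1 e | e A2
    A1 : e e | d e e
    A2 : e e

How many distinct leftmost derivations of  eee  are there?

2

Parse trees for eee:
  [A0 [A1 e e] e]
  [A0 e [A2 e e]]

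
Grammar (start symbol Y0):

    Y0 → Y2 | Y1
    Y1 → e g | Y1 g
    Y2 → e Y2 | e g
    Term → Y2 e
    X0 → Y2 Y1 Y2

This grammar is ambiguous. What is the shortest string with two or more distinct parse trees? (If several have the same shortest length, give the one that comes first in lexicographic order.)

e g

length 2: e g has 2 parse trees

Two derivations of e g:
  Y0 ⇒ Y2 ⇒ e g
  Y0 ⇒ Y1 ⇒ e g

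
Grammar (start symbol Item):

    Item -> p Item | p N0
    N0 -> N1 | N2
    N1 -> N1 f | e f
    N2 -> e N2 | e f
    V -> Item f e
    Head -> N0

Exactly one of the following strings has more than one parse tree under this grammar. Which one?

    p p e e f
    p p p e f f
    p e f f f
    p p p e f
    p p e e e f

p p p e f

p p e e f: 1 tree
p p p e f f: 1 tree
p e f f f: 1 tree
p p p e f: 2 trees
p p e e e f: 1 tree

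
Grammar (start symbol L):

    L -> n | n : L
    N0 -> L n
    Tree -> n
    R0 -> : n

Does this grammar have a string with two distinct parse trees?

Unambiguous

Only L is reachable from L; ignoring the rest: Right-recursive list with a separator: after each atom, whether the separator follows determines the rule. One parse per string.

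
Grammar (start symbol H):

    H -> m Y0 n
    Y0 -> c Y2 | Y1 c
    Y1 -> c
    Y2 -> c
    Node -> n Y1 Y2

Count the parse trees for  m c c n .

2

Parse trees for m c c n:
  [H m [Y0 c [Y2 c]] n]
  [H m [Y0 [Y1 c] c] n]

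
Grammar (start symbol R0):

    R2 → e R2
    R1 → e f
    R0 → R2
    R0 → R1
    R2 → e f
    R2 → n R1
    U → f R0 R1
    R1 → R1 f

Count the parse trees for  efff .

1

Parse trees for efff:
  [R0 [R1 [R1 [R1 e f] f] f]]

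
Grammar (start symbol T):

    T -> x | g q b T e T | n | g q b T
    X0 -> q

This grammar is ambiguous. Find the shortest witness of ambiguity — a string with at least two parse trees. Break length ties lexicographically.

g q b g q b n e n

length 1: no string has ≥2 trees
length 4: no string has ≥2 trees
length 6: no string has ≥2 trees
length 7: no string has ≥2 trees
length 9: g q b g q b n e n has 2 parse trees

Two derivations of g q b g q b n e n:
  T ⇒ g q b T e T ⇒ g q b g q b T e T ⇒ g q b g q b n e T ⇒ g q b g q b n e n
  T ⇒ g q b T ⇒ g q b g q b T e T ⇒ g q b g q b n e T ⇒ g q b g q b n e n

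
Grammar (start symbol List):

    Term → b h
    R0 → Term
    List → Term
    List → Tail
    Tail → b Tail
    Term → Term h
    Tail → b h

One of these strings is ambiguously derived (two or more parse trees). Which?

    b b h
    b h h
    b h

b b h: 1 tree
b h h: 1 tree
b h: 2 trees

b h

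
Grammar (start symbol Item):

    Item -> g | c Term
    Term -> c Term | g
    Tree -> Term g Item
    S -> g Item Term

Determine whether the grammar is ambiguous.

Unambiguous

Only Item, Term are reachable from Item; ignoring the rest: Each reachable nonterminal has at most one production per leading terminal, and all productions are right-linear; the derivation is determined token-by-token.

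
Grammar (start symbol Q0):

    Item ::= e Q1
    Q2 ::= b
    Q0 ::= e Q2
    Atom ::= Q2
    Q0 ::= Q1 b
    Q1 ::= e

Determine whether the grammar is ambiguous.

Ambiguous

Witness: e b

Derivation 1: Q0 ⇒ e Q2 ⇒ e b
Derivation 2: Q0 ⇒ Q1 b ⇒ e b

Two distinct leftmost derivations for the same string.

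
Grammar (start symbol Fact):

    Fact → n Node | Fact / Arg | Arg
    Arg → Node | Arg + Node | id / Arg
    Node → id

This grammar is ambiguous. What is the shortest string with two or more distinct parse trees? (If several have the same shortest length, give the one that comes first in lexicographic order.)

length 1: no string has ≥2 trees
length 2: no string has ≥2 trees
length 3: id / id has 2 parse trees

Two derivations of id / id:
  Fact ⇒ Fact / Arg ⇒ Arg / Arg ⇒ Node / Arg ⇒ id / Arg ⇒ id / Node ⇒ id / id
  Fact ⇒ Arg ⇒ id / Arg ⇒ id / Node ⇒ id / id

id / id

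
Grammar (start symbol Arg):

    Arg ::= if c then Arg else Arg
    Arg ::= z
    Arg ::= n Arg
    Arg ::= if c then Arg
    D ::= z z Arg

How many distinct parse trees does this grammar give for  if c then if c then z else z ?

Parse trees for if c then if c then z else z:
  [Arg if c then [Arg if c then [Arg z]] else [Arg z]]
  [Arg if c then [Arg if c then [Arg z] else [Arg z]]]

2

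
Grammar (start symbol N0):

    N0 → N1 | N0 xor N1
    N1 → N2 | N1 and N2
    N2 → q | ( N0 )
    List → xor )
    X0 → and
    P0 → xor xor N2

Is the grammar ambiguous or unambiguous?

(List, X0, P0 are unreachable from N0, so their rules don't affect L(N0).) N0 → N0 xor N1 | N1  ;  N1 → N1 and N2 | N2  — a left-associative chain with N2 at the bottom. Each string factors uniquely by precedence.

Unambiguous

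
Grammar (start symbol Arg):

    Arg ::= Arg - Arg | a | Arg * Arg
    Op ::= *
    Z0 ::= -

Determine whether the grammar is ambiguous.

Ambiguous

Witness: a * a * a

Derivation 1: Arg ⇒ Arg * Arg ⇒ a * Arg ⇒ a * Arg * Arg ⇒ a * a * Arg ⇒ a * a * a
Derivation 2: Arg ⇒ Arg * Arg ⇒ Arg * Arg * Arg ⇒ a * Arg * Arg ⇒ a * a * Arg ⇒ a * a * a

Two distinct leftmost derivations for the same string.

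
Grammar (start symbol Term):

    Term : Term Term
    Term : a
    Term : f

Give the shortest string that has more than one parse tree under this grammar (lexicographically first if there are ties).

length 1: no string has ≥2 trees
length 2: no string has ≥2 trees
length 3: a a a has 2 parse trees

Two derivations of a a a:
  Term ⇒ Term Term ⇒ Term Term Term ⇒ a Term Term ⇒ a a Term ⇒ a a a
  Term ⇒ Term Term ⇒ a Term ⇒ a Term Term ⇒ a a Term ⇒ a a a

a a a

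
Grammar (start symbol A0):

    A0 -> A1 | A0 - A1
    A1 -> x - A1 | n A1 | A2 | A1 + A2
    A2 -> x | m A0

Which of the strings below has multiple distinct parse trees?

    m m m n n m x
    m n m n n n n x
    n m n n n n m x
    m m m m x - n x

m m m n n m x: 1 tree
m n m n n n n x: 1 tree
n m n n n n m x: 1 tree
m m m m x - n x: 6 trees

m m m m x - n x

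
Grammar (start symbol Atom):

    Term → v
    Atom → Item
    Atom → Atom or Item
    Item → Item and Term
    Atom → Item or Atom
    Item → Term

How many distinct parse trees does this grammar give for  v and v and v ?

Parse trees for v and v and v:
  [Atom [Item [Item [Item [Term v]] and [Term v]] and [Term v]]]

1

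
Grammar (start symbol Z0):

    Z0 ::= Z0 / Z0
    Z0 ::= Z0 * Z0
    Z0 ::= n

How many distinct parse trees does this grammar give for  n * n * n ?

2

Parse trees for n * n * n:
  [Z0 [Z0 n] * [Z0 [Z0 n] * [Z0 n]]]
  [Z0 [Z0 [Z0 n] * [Z0 n]] * [Z0 n]]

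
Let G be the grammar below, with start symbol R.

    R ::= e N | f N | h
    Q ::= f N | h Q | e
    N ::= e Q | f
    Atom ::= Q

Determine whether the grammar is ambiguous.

Unambiguous

(Atom is unreachable from R, so its rules don't affect L(R).) Restricted to the reachable nonterminals, every rule has the form A → t or A → t B, and no two rules for the same A share a first terminal. The grammar encodes a DFA — one run per string.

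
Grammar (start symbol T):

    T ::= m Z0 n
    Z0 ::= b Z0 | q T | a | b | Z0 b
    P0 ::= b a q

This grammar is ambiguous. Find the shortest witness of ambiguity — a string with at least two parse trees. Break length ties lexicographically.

m b b n

length 3: no string has ≥2 trees
length 4: m b b n has 2 parse trees

Two derivations of m b b n:
  T ⇒ m Z0 n ⇒ m b Z0 n ⇒ m b b n
  T ⇒ m Z0 n ⇒ m Z0 b n ⇒ m b b n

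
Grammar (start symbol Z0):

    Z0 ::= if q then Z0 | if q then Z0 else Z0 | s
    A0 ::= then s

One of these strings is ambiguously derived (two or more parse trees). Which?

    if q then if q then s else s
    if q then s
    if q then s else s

if q then if q then s else s

if q then if q then s else s: 2 trees
if q then s: 1 tree
if q then s else s: 1 tree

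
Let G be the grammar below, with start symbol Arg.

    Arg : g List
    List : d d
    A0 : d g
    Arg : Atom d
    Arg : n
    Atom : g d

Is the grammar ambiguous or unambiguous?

Witness: g d d

Derivation 1: Arg ⇒ g List ⇒ g d d
Derivation 2: Arg ⇒ Atom d ⇒ g d d

Two distinct leftmost derivations for the same string.

Ambiguous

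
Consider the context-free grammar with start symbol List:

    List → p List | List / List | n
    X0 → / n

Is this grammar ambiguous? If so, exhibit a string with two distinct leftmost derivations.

Ambiguous

Witness: p n / n

Derivation 1: List ⇒ p List ⇒ p List / List ⇒ p n / List ⇒ p n / n
Derivation 2: List ⇒ List / List ⇒ p List / List ⇒ p n / List ⇒ p n / n

Two distinct leftmost derivations for the same string.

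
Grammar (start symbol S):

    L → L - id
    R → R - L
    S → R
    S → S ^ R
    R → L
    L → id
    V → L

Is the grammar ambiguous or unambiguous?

Witness: id - id

Derivation 1: S ⇒ R ⇒ R - L ⇒ L - L ⇒ id - L ⇒ id - id
Derivation 2: S ⇒ R ⇒ L ⇒ L - id ⇒ id - id

Two distinct leftmost derivations for the same string.

Ambiguous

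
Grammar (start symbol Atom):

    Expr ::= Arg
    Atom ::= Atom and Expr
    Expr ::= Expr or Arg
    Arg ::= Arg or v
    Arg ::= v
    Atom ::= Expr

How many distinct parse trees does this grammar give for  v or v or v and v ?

4

Parse trees for v or v or v and v:
  [Atom [Atom [Expr [Arg [Arg [Arg v] or v] or v]]] and [Expr [Arg v]]]
  [Atom [Atom [Expr [Expr [Arg v]] or [Arg [Arg v] or v]]] and [Expr [Arg v]]]
  [Atom [Atom [Expr [Expr [Arg [Arg v] or v]] or [Arg v]]] and [Expr [Arg v]]]
  [Atom [Atom [Expr [Expr [Expr [Arg v]] or [Arg v]] or [Arg v]]] and [Expr [Arg v]]]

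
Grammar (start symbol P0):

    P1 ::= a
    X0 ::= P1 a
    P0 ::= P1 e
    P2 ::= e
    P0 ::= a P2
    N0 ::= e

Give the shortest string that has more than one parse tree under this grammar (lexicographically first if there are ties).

length 2: a e has 2 parse trees

Two derivations of a e:
  P0 ⇒ P1 e ⇒ a e
  P0 ⇒ a P2 ⇒ a e

a e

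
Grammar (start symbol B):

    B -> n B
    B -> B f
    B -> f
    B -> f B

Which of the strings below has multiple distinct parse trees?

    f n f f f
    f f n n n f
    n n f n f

f n f f f: 11 trees
f f n n n f: 1 tree
n n f n f: 1 tree

f n f f f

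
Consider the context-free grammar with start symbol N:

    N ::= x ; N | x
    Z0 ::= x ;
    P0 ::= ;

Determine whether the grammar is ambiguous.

Unambiguous

Only N is reachable from N; ignoring the rest: The reachable grammar is A → atom sep A | atom. Each atom is followed by either the separator (recurse) or end-of-string (stop) — no choice point.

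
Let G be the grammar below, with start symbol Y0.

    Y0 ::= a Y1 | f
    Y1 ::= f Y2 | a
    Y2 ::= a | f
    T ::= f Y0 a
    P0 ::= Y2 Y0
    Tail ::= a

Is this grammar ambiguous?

(T, P0, Tail are unreachable from Y0, so their rules don't affect L(Y0).) Each reachable nonterminal has at most one production per leading terminal, and all productions are right-linear; the derivation is determined token-by-token.

Unambiguous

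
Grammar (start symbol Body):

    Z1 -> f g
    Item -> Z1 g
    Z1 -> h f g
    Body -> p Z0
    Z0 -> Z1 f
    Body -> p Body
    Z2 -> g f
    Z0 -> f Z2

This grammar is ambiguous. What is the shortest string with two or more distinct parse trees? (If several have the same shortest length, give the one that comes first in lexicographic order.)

p f g f

length 4: p f g f has 2 parse trees

Two derivations of p f g f:
  Body ⇒ p Z0 ⇒ p Z1 f ⇒ p f g f
  Body ⇒ p Z0 ⇒ p f Z2 ⇒ p f g f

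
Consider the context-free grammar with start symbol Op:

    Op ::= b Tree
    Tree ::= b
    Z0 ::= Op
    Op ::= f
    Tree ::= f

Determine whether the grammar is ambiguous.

Only Op, Tree are reachable from Op; ignoring the rest: Restricted to the reachable nonterminals, every rule has the form A → t or A → t B, and no two rules for the same A share a first terminal. The grammar encodes a DFA — one run per string.

Unambiguous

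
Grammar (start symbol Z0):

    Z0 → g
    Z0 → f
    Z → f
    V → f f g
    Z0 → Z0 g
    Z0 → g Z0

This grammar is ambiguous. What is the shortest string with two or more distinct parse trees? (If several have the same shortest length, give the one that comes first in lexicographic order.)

g g

length 1: no string has ≥2 trees
length 2: g g has 2 parse trees

Two derivations of g g:
  Z0 ⇒ Z0 g ⇒ g g
  Z0 ⇒ g Z0 ⇒ g g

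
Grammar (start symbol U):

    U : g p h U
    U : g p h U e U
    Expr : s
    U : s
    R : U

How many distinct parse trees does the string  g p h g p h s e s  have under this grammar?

Parse trees for g p h g p h s e s:
  [U g p h [U g p h [U s] e [U s]]]
  [U g p h [U g p h [U s]] e [U s]]

2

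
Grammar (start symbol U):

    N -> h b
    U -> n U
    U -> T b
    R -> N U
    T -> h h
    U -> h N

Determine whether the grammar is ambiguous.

Ambiguous

Witness: h h b

Derivation 1: U ⇒ T b ⇒ h h b
Derivation 2: U ⇒ h N ⇒ h h b

Two distinct leftmost derivations for the same string.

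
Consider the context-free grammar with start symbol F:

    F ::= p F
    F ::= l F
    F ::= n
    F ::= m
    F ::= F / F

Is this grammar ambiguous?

Witness: l m / m

Derivation 1: F ⇒ l F ⇒ l F / F ⇒ l m / F ⇒ l m / m
Derivation 2: F ⇒ F / F ⇒ l F / F ⇒ l m / F ⇒ l m / m

Two distinct leftmost derivations for the same string.

Ambiguous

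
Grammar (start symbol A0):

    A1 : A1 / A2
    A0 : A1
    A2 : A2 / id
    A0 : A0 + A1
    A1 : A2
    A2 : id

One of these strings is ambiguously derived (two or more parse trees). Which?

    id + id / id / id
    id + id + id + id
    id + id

id + id / id / id

id + id / id / id: 4 trees
id + id + id + id: 1 tree
id + id: 1 tree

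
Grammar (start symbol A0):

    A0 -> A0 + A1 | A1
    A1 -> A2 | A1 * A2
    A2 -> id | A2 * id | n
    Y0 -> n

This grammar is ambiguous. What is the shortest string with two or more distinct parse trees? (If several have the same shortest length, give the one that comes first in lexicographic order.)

length 1: no string has ≥2 trees
length 3: id * id has 2 parse trees

Two derivations of id * id:
  A0 ⇒ A1 ⇒ A2 ⇒ A2 * id ⇒ id * id
  A0 ⇒ A1 ⇒ A1 * A2 ⇒ A2 * A2 ⇒ id * A2 ⇒ id * id

id * id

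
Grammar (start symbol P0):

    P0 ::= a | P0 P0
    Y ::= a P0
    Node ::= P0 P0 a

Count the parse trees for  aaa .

Parse trees for aaa:
  [P0 [P0 a] [P0 [P0 a] [P0 a]]]
  [P0 [P0 [P0 a] [P0 a]] [P0 a]]

2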